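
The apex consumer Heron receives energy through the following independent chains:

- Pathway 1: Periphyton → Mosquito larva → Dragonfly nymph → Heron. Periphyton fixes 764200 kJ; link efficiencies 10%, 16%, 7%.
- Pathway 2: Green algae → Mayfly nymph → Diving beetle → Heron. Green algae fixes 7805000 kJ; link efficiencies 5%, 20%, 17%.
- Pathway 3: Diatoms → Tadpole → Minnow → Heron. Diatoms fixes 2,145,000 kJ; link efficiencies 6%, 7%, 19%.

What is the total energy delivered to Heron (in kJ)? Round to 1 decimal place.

15836.1 kJ

Pathway 1: 764200 × 0.1 × 0.16 × 0.07 = 855.904 kJ
Pathway 2: 7805000 × 0.05 × 0.2 × 0.17 = 13268.5 kJ
Pathway 3: 2145000 × 0.06 × 0.07 × 0.19 = 1711.71 kJ
Total at Heron: 855.904 + 13268.5 + 1711.71 = 15836.114 kJ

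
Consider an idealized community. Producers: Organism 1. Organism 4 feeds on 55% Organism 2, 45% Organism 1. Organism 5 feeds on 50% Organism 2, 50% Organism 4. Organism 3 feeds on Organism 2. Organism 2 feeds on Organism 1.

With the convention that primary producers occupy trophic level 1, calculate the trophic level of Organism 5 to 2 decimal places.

Organism 2: 1 + 1 = 2
Organism 3: 1 + 2 = 3
Organism 4: 1 + (0.55×2 + 0.45×1) = 2.55
Organism 5: 1 + (0.5×2 + 0.5×2.55) = 3.275

3.28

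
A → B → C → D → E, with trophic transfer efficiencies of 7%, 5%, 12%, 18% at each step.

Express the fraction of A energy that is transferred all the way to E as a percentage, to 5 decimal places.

0.00756%

Product of link efficiencies: 0.07 × 0.05 × 0.12 × 0.18 = 0.0000756
As a percentage: 0.0000756 × 100 = 0.00756%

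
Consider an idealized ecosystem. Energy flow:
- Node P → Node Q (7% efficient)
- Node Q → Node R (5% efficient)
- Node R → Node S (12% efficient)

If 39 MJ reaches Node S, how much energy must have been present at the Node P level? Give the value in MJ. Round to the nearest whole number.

92857 MJ

Cumulative transfer efficiency: 0.07 × 0.05 × 0.12 = 0.00042
Node P energy = 39 / 0.00042 = 92857 MJ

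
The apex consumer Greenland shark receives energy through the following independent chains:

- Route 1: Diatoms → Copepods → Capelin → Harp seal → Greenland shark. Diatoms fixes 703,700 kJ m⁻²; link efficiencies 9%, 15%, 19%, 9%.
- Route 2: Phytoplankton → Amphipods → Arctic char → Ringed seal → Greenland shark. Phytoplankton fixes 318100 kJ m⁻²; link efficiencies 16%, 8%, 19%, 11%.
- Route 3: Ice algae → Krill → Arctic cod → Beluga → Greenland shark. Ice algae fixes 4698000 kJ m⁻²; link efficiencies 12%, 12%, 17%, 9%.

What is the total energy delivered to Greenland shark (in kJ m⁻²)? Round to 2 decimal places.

1282.61 kJ m⁻²

Route 1: 703700 × 0.09 × 0.15 × 0.19 × 0.09 = 162.449145 kJ m⁻²
Route 2: 318100 × 0.16 × 0.08 × 0.19 × 0.11 = 85.098112 kJ m⁻²
Route 3: 4698000 × 0.12 × 0.12 × 0.17 × 0.09 = 1035.06336 kJ m⁻²
Total at Greenland shark: 162.449145 + 85.098112 + 1035.06336 = 1282.610617 kJ m⁻²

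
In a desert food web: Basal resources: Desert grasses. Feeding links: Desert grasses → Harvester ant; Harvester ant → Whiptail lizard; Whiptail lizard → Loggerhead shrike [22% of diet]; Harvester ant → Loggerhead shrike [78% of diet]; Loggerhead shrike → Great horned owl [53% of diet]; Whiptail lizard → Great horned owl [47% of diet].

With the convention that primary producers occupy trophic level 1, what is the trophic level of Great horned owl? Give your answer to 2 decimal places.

Harvester ant: 1 + 1 = 2
Whiptail lizard: 1 + 2 = 3
Loggerhead shrike: 1 + (0.22×3 + 0.78×2) = 3.22
Great horned owl: 1 + (0.53×3.22 + 0.47×3) = 4.1166

4.12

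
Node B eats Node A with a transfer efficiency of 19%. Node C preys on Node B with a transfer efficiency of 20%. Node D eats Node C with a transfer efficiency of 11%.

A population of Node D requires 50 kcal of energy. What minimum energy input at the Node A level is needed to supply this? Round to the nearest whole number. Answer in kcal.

11962 kcal

Cumulative transfer efficiency: 0.19 × 0.2 × 0.11 = 0.00418
Node A energy = 50 / 0.00418 = 11962 kcal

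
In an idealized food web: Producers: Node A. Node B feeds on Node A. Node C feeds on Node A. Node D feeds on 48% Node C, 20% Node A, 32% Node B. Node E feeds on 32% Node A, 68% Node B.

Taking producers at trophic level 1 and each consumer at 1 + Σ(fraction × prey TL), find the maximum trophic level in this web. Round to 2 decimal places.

Node B: 1 + 1 = 2
Node C: 1 + 1 = 2
Node D: 1 + (0.48×2 + 0.2×1 + 0.32×2) = 2.8
Node E: 1 + (0.32×1 + 0.68×2) = 2.68

2.80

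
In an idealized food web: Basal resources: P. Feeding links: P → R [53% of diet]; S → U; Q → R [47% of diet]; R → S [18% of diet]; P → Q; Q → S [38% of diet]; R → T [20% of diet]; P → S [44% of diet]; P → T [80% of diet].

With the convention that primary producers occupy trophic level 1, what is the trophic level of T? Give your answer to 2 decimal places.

Q: 1 + 1 = 2
R: 1 + (0.53×1 + 0.47×2) = 2.47
S: 1 + (0.44×1 + 0.18×2.47 + 0.38×2) = 2.6446
T: 1 + (0.8×1 + 0.2×2.47) = 2.294
U: 1 + 2.6446 = 3.6446

2.29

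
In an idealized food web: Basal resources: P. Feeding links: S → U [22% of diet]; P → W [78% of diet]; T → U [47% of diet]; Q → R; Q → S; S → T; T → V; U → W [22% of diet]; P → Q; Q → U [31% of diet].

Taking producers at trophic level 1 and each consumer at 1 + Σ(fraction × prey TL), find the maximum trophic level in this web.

Q: 1 + 1 = 2
R: 1 + 2 = 3
S: 1 + 2 = 3
T: 1 + 3 = 4
U: 1 + (0.31×2 + 0.47×4 + 0.22×3) = 4.16
V: 1 + 4 = 5
W: 1 + (0.22×4.16 + 0.78×1) = 2.6952

5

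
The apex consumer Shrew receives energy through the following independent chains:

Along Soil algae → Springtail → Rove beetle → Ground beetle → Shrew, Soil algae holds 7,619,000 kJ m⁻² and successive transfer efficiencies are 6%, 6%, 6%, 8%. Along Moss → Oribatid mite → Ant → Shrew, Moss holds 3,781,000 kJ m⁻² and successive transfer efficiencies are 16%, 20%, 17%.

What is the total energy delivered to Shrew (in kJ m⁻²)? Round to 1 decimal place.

20700.3 kJ m⁻²

Via Soil algae: 7619000 × 0.06 × 0.06 × 0.06 × 0.08 = 131.65632 kJ m⁻²
Via Moss: 3781000 × 0.16 × 0.2 × 0.17 = 20568.64 kJ m⁻²
Total at Shrew: 131.65632 + 20568.64 = 20700.29632 kJ m⁻²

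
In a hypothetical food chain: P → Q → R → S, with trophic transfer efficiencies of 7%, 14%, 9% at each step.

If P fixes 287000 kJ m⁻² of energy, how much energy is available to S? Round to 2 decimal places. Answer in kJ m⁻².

Q: 287000 × 0.07 = 20090 kJ m⁻²
R: 20090 × 0.14 = 2812.6 kJ m⁻²
S: 2812.6 × 0.09 = 253.134 kJ m⁻²

253.13 kJ m⁻²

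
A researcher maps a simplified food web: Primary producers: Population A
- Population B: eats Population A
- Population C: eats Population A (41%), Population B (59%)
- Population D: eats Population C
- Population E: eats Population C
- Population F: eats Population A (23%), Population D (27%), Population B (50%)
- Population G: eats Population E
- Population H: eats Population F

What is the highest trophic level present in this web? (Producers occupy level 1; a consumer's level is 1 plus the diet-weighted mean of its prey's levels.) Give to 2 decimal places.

Population B: 1 + 1 = 2
Population C: 1 + (0.41×1 + 0.59×2) = 2.59
Population D: 1 + 2.59 = 3.59
Population E: 1 + 2.59 = 3.59
Population F: 1 + (0.23×1 + 0.27×3.59 + 0.5×2) = 3.1993
Population G: 1 + 3.59 = 4.59
Population H: 1 + 3.1993 = 4.1993

4.59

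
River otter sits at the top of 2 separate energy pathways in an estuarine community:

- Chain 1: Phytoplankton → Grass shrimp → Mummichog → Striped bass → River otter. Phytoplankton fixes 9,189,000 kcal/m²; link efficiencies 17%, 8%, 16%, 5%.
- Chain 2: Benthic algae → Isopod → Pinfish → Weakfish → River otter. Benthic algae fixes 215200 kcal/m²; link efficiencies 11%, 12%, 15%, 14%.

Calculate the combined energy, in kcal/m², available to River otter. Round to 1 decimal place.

Chain 1: 9189000 × 0.17 × 0.08 × 0.16 × 0.05 = 999.7632 kcal/m²
Chain 2: 215200 × 0.11 × 0.12 × 0.15 × 0.14 = 59.65344 kcal/m²
Total at River otter: 999.7632 + 59.65344 = 1059.41664 kcal/m²

1059.4 kcal/m²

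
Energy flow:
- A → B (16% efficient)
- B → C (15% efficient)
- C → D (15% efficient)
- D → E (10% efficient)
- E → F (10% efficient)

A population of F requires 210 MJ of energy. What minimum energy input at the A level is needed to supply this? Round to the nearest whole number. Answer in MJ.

Cumulative transfer efficiency: 0.16 × 0.15 × 0.15 × 0.1 × 0.1 = 0.000036
A energy = 210 / 0.000036 = 5833333 MJ

5833333 MJ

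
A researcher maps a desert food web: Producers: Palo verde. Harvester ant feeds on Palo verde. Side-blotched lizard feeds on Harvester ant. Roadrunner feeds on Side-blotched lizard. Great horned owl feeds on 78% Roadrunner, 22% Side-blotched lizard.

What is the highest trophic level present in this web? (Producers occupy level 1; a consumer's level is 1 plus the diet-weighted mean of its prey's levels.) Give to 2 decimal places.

4.78

Harvester ant: 1 + 1 = 2
Side-blotched lizard: 1 + 2 = 3
Roadrunner: 1 + 3 = 4
Great horned owl: 1 + (0.78×4 + 0.22×3) = 4.78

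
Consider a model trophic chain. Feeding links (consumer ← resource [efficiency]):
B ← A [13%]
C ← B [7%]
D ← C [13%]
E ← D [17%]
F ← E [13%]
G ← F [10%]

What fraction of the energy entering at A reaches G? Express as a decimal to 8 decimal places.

Product of link efficiencies: 0.13 × 0.07 × 0.13 × 0.17 × 0.13 × 0.1 = 0.00000261443

0.00000261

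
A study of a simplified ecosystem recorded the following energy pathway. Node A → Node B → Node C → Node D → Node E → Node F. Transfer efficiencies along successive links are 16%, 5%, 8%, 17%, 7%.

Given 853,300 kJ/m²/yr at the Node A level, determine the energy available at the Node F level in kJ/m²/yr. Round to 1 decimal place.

6.5 kJ/m²/yr

Node B: 853300 × 0.16 = 136528 kJ/m²/yr
Node C: 136528 × 0.05 = 6826.4 kJ/m²/yr
Node D: 6826.4 × 0.08 = 546.112 kJ/m²/yr
Node E: 546.112 × 0.17 = 92.83904 kJ/m²/yr
Node F: 92.83904 × 0.07 = 6.4987328 kJ/m²/yr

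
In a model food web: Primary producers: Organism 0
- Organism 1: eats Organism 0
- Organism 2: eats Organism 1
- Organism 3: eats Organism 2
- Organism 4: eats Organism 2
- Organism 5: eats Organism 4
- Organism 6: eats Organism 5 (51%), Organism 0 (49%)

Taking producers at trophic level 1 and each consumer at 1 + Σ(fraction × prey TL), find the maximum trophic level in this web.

5

Organism 1: 1 + 1 = 2
Organism 2: 1 + 2 = 3
Organism 3: 1 + 3 = 4
Organism 4: 1 + 3 = 4
Organism 5: 1 + 4 = 5
Organism 6: 1 + (0.51×5 + 0.49×1) = 4.04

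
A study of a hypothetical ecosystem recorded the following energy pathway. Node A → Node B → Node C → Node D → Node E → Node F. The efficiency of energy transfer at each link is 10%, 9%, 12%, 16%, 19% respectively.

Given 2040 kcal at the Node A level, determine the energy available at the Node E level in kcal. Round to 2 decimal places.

0.35 kcal

Node B: 2040 × 0.1 = 204 kcal
Node C: 204 × 0.09 = 18.36 kcal
Node D: 18.36 × 0.12 = 2.2032 kcal
Node E: 2.2032 × 0.16 = 0.352512 kcal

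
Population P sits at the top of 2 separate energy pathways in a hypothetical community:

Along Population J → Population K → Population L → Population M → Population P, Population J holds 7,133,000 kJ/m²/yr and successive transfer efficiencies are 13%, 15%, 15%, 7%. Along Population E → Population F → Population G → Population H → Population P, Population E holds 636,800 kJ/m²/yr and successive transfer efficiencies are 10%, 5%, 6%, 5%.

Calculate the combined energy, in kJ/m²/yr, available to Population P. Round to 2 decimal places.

Via Population J: 7133000 × 0.13 × 0.15 × 0.15 × 0.07 = 1460.48175 kJ/m²/yr
Via Population E: 636800 × 0.1 × 0.05 × 0.06 × 0.05 = 9.552 kJ/m²/yr
Total at Population P: 1460.48175 + 9.552 = 1470.03375 kJ/m²/yr

1470.03 kJ/m²/yr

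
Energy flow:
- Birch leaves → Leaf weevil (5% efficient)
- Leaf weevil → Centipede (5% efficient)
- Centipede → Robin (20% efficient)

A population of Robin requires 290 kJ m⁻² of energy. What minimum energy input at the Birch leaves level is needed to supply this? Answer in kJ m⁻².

580000 kJ m⁻²

Cumulative transfer efficiency: 0.05 × 0.05 × 0.2 = 0.0005
Birch leaves energy = 290 / 0.0005 = 580000 kJ m⁻²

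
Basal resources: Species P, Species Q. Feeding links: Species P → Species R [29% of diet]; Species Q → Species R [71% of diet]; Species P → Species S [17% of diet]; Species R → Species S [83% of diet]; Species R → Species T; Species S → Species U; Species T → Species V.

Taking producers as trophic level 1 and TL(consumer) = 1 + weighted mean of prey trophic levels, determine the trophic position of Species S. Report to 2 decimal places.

2.83

Species R: 1 + (0.29×1 + 0.71×1) = 2
Species S: 1 + (0.17×1 + 0.83×2) = 2.83
Species T: 1 + 2 = 3
Species U: 1 + 2.83 = 3.83
Species V: 1 + 3 = 4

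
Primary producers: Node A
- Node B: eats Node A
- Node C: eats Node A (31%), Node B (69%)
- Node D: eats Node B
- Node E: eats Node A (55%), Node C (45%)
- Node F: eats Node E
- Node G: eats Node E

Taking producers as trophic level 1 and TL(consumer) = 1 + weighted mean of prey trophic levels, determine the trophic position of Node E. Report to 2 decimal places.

2.76

Node B: 1 + 1 = 2
Node C: 1 + (0.31×1 + 0.69×2) = 2.69
Node D: 1 + 2 = 3
Node E: 1 + (0.55×1 + 0.45×2.69) = 2.7605
Node F: 1 + 2.7605 = 3.7605
Node G: 1 + 2.7605 = 3.7605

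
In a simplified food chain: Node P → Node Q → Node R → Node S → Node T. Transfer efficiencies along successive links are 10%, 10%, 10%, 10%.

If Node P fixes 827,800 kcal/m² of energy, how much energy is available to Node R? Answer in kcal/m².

Node Q: 827800 × 0.1 = 82780 kcal/m²
Node R: 82780 × 0.1 = 8278 kcal/m²

8278 kcal/m²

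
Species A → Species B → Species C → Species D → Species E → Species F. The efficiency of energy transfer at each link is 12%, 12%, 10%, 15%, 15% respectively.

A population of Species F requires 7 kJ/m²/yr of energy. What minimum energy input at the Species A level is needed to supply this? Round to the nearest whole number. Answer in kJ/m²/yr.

Cumulative transfer efficiency: 0.12 × 0.12 × 0.1 × 0.15 × 0.15 = 0.0000324
Species A energy = 7 / 0.0000324 = 216049 kJ/m²/yr

216049 kJ/m²/yr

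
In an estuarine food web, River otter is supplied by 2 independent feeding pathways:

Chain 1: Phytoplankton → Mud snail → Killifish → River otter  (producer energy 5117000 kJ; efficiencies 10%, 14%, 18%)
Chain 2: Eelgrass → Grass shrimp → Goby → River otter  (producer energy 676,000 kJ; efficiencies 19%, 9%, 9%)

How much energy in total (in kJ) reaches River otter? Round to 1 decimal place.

Chain 1: 5117000 × 0.1 × 0.14 × 0.18 = 12894.84 kJ
Chain 2: 676000 × 0.19 × 0.09 × 0.09 = 1040.364 kJ
Total at River otter: 12894.84 + 1040.364 = 13935.204 kJ

13935.2 kJ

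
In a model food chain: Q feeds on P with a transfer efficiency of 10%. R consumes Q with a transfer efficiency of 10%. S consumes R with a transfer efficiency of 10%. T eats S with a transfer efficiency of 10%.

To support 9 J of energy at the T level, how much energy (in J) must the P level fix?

90000 J

Cumulative transfer efficiency: 0.1 × 0.1 × 0.1 × 0.1 = 0.0001
P energy = 9 / 0.0001 = 90000 J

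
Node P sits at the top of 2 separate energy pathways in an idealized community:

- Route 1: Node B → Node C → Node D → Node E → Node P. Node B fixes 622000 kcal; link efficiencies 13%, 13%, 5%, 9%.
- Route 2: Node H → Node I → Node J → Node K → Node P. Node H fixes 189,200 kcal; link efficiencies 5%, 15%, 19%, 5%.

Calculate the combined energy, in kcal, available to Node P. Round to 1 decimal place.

60.8 kcal

Route 1: 622000 × 0.13 × 0.13 × 0.05 × 0.09 = 47.3031 kcal
Route 2: 189200 × 0.05 × 0.15 × 0.19 × 0.05 = 13.4805 kcal
Total at Node P: 47.3031 + 13.4805 = 60.7836 kcal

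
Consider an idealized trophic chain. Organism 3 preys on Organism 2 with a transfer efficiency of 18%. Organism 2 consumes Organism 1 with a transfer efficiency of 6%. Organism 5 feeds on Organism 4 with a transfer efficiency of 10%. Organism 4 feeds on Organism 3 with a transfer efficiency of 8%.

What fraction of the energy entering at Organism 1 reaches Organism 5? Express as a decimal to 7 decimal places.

Product of link efficiencies: 0.06 × 0.18 × 0.08 × 0.1 = 0.0000864

0.0000864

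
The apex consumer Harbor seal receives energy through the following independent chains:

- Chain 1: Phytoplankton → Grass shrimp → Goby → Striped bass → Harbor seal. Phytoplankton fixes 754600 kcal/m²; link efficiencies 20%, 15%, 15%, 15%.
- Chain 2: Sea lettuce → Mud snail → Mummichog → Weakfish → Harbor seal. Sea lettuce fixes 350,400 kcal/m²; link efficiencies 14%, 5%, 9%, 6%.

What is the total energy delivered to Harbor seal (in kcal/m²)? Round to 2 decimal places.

522.60 kcal/m²

Chain 1: 754600 × 0.2 × 0.15 × 0.15 × 0.15 = 509.355 kcal/m²
Chain 2: 350400 × 0.14 × 0.05 × 0.09 × 0.06 = 13.24512 kcal/m²
Total at Harbor seal: 509.355 + 13.24512 = 522.60012 kcal/m²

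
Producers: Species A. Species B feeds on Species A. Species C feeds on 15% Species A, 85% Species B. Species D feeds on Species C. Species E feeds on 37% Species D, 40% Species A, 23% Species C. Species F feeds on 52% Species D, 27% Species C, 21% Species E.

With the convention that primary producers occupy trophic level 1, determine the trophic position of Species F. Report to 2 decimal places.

Species B: 1 + 1 = 2
Species C: 1 + (0.15×1 + 0.85×2) = 2.85
Species D: 1 + 2.85 = 3.85
Species E: 1 + (0.37×3.85 + 0.4×1 + 0.23×2.85) = 3.48
Species F: 1 + (0.52×3.85 + 0.27×2.85 + 0.21×3.48) = 4.5023

4.50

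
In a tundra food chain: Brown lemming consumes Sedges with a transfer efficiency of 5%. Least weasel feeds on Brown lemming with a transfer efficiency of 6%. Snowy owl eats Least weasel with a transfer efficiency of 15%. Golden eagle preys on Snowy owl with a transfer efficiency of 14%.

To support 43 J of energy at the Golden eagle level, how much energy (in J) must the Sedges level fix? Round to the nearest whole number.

682540 J

Cumulative transfer efficiency: 0.05 × 0.06 × 0.15 × 0.14 = 0.000063
Sedges energy = 43 / 0.000063 = 682540 J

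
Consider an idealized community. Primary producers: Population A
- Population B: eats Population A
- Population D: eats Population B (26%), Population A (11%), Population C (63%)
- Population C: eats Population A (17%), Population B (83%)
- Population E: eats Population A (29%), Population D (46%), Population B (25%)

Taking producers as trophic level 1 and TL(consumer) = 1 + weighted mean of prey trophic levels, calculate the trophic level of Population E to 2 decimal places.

3.36

Population B: 1 + 1 = 2
Population C: 1 + (0.17×1 + 0.83×2) = 2.83
Population D: 1 + (0.26×2 + 0.11×1 + 0.63×2.83) = 3.4129
Population E: 1 + (0.29×1 + 0.46×3.4129 + 0.25×2) = 3.359934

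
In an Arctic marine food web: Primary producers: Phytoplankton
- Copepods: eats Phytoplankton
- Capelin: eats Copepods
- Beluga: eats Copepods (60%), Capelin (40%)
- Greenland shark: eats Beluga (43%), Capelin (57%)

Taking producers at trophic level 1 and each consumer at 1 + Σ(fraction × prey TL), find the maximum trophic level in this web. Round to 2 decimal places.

4.17

Copepods: 1 + 1 = 2
Capelin: 1 + 2 = 3
Beluga: 1 + (0.6×2 + 0.4×3) = 3.4
Greenland shark: 1 + (0.43×3.4 + 0.57×3) = 4.172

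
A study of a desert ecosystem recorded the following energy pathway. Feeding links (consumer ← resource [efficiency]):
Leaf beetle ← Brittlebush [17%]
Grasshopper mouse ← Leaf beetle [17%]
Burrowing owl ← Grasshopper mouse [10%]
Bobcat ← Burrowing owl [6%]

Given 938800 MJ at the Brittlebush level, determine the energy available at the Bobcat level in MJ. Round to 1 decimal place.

Leaf beetle: 938800 × 0.17 = 159596 MJ
Grasshopper mouse: 159596 × 0.17 = 27131.32 MJ
Burrowing owl: 27131.32 × 0.1 = 2713.132 MJ
Bobcat: 2713.132 × 0.06 = 162.78792 MJ

162.8 MJ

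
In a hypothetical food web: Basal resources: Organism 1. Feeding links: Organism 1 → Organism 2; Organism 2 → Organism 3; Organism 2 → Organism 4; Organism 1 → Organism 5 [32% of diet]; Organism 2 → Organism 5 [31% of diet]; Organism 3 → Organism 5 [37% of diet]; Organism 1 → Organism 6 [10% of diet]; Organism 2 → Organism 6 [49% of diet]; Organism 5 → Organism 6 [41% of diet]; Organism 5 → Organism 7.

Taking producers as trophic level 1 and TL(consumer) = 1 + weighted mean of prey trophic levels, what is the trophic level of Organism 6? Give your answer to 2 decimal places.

Organism 2: 1 + 1 = 2
Organism 3: 1 + 2 = 3
Organism 4: 1 + 2 = 3
Organism 5: 1 + (0.32×1 + 0.31×2 + 0.37×3) = 3.05
Organism 6: 1 + (0.1×1 + 0.49×2 + 0.41×3.05) = 3.3305
Organism 7: 1 + 3.05 = 4.05

3.33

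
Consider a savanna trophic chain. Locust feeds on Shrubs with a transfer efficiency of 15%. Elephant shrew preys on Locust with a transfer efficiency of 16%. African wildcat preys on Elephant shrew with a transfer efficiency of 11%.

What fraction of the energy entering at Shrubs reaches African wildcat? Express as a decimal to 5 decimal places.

Product of link efficiencies: 0.15 × 0.16 × 0.11 = 0.00264

0.00264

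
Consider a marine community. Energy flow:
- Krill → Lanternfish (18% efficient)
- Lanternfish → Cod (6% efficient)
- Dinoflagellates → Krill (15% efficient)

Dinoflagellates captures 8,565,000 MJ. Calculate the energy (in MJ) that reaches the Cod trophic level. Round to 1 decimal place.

Krill: 8565000 × 0.15 = 1284750 MJ
Lanternfish: 1284750 × 0.18 = 231255 MJ
Cod: 231255 × 0.06 = 13875.3 MJ

13875.3 MJ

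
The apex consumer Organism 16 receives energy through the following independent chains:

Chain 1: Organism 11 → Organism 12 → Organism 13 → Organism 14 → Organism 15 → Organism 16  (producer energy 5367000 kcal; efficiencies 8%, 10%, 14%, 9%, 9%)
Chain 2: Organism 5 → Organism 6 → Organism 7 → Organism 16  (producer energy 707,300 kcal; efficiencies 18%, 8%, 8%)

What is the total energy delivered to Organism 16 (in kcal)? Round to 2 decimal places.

Chain 1: 5367000 × 0.08 × 0.1 × 0.14 × 0.09 × 0.09 = 48.689424 kcal
Chain 2: 707300 × 0.18 × 0.08 × 0.08 = 814.8096 kcal
Total at Organism 16: 48.689424 + 814.8096 = 863.499024 kcal

863.50 kcal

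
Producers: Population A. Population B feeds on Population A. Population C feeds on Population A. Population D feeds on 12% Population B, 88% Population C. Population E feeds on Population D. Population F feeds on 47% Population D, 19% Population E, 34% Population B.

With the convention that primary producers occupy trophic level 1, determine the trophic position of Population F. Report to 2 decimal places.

3.85

Population B: 1 + 1 = 2
Population C: 1 + 1 = 2
Population D: 1 + (0.12×2 + 0.88×2) = 3
Population E: 1 + 3 = 4
Population F: 1 + (0.47×3 + 0.19×4 + 0.34×2) = 3.85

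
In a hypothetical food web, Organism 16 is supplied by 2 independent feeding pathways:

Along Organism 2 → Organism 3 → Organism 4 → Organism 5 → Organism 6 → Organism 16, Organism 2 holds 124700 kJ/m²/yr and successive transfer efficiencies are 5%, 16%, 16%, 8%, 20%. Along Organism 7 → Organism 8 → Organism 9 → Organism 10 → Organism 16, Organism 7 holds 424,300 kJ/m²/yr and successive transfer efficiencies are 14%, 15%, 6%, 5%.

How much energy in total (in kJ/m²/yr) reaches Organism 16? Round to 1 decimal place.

Via Organism 2: 124700 × 0.05 × 0.16 × 0.16 × 0.08 × 0.2 = 2.553856 kJ/m²/yr
Via Organism 7: 424300 × 0.14 × 0.15 × 0.06 × 0.05 = 26.7309 kJ/m²/yr
Total at Organism 16: 2.553856 + 26.7309 = 29.284756 kJ/m²/yr

29.3 kJ/m²/yr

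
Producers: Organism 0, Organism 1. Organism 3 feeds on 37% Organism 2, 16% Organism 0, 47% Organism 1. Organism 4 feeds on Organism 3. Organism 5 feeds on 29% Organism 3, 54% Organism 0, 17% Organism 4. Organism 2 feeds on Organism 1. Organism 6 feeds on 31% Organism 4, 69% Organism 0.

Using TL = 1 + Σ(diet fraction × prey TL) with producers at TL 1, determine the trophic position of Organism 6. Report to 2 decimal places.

2.73

Organism 2: 1 + 1 = 2
Organism 3: 1 + (0.37×2 + 0.16×1 + 0.47×1) = 2.37
Organism 4: 1 + 2.37 = 3.37
Organism 5: 1 + (0.29×2.37 + 0.54×1 + 0.17×3.37) = 2.8002
Organism 6: 1 + (0.31×3.37 + 0.69×1) = 2.7347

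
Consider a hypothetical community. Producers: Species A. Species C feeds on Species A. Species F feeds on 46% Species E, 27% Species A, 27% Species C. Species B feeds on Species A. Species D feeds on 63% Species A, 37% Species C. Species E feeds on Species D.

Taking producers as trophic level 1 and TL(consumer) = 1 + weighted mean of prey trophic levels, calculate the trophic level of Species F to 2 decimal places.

Species B: 1 + 1 = 2
Species C: 1 + 1 = 2
Species D: 1 + (0.63×1 + 0.37×2) = 2.37
Species E: 1 + 2.37 = 3.37
Species F: 1 + (0.46×3.37 + 0.27×1 + 0.27×2) = 3.3602

3.36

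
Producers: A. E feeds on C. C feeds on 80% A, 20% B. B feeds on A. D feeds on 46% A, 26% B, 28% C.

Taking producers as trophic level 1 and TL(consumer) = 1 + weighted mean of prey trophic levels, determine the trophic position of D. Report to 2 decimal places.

2.60

B: 1 + 1 = 2
C: 1 + (0.8×1 + 0.2×2) = 2.2
D: 1 + (0.46×1 + 0.26×2 + 0.28×2.2) = 2.596
E: 1 + 2.2 = 3.2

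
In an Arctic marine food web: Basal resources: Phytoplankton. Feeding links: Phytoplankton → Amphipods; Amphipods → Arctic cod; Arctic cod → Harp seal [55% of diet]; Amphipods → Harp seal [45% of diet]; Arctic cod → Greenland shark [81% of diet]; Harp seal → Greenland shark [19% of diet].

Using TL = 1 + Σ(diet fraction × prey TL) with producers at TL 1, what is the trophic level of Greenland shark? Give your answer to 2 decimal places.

Amphipods: 1 + 1 = 2
Arctic cod: 1 + 2 = 3
Harp seal: 1 + (0.55×3 + 0.45×2) = 3.55
Greenland shark: 1 + (0.81×3 + 0.19×3.55) = 4.1045

4.10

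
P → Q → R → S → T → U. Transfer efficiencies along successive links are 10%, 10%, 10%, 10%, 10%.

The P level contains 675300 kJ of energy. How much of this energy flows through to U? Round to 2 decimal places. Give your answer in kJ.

Q: 675300 × 0.1 = 67530 kJ
R: 67530 × 0.1 = 6753 kJ
S: 6753 × 0.1 = 675.3 kJ
T: 675.3 × 0.1 = 67.53 kJ
U: 67.53 × 0.1 = 6.753 kJ

6.75 kJ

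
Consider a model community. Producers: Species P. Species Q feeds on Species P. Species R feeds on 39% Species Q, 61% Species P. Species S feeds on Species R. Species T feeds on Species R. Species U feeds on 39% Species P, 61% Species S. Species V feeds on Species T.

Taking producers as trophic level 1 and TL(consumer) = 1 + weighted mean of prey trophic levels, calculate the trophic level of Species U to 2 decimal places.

Species Q: 1 + 1 = 2
Species R: 1 + (0.39×2 + 0.61×1) = 2.39
Species S: 1 + 2.39 = 3.39
Species T: 1 + 2.39 = 3.39
Species U: 1 + (0.39×1 + 0.61×3.39) = 3.4579
Species V: 1 + 3.39 = 4.39

3.46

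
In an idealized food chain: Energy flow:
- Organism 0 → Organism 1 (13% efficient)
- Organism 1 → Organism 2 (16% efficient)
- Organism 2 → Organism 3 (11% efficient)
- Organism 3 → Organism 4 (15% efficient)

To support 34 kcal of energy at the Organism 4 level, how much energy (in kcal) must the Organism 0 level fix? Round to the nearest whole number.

Cumulative transfer efficiency: 0.13 × 0.16 × 0.11 × 0.15 = 0.0003432
Organism 0 energy = 34 / 0.0003432 = 99068 kcal

99068 kcal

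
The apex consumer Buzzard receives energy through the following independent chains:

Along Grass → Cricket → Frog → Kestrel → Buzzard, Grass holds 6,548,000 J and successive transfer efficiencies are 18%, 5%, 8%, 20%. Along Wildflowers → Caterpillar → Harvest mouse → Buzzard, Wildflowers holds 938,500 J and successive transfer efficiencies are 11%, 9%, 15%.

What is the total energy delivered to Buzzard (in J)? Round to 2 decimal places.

Via Grass: 6548000 × 0.18 × 0.05 × 0.08 × 0.2 = 942.912 J
Via Wildflowers: 938500 × 0.11 × 0.09 × 0.15 = 1393.6725 J
Total at Buzzard: 942.912 + 1393.6725 = 2336.5845 J

2336.58 J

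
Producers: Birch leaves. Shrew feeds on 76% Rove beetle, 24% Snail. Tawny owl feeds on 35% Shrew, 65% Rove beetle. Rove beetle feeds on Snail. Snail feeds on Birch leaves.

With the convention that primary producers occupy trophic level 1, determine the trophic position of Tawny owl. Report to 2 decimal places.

4.27

Snail: 1 + 1 = 2
Rove beetle: 1 + 2 = 3
Shrew: 1 + (0.76×3 + 0.24×2) = 3.76
Tawny owl: 1 + (0.35×3.76 + 0.65×3) = 4.266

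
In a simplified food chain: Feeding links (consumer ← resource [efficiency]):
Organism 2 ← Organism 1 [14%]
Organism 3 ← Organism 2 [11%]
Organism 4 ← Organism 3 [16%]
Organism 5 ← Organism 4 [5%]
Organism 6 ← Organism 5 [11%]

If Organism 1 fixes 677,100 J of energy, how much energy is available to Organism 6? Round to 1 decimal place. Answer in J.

9.2 J

Organism 2: 677100 × 0.14 = 94794 J
Organism 3: 94794 × 0.11 = 10427.34 J
Organism 4: 10427.34 × 0.16 = 1668.3744 J
Organism 5: 1668.3744 × 0.05 = 83.41872 J
Organism 6: 83.41872 × 0.11 = 9.1760592 J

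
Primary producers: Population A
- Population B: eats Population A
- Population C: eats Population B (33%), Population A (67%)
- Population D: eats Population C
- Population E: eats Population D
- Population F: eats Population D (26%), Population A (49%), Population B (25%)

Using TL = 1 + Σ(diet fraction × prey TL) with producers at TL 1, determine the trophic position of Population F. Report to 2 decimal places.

Population B: 1 + 1 = 2
Population C: 1 + (0.33×2 + 0.67×1) = 2.33
Population D: 1 + 2.33 = 3.33
Population E: 1 + 3.33 = 4.33
Population F: 1 + (0.26×3.33 + 0.49×1 + 0.25×2) = 2.8558

2.86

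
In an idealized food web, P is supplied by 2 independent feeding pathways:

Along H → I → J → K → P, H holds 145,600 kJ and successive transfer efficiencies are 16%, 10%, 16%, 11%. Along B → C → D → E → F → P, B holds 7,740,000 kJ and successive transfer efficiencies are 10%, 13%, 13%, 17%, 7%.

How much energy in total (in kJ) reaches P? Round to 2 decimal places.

196.66 kJ

Via H: 145600 × 0.16 × 0.1 × 0.16 × 0.11 = 41.00096 kJ
Via B: 7740000 × 0.1 × 0.13 × 0.13 × 0.17 × 0.07 = 155.65914 kJ
Total at P: 41.00096 + 155.65914 = 196.6601 kJ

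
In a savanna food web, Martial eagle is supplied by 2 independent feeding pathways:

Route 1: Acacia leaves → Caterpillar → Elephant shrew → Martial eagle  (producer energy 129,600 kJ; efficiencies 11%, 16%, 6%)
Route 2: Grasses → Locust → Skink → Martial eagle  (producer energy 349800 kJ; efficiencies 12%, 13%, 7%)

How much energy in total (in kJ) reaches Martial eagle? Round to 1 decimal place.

Route 1: 129600 × 0.11 × 0.16 × 0.06 = 136.8576 kJ
Route 2: 349800 × 0.12 × 0.13 × 0.07 = 381.9816 kJ
Total at Martial eagle: 136.8576 + 381.9816 = 518.8392 kJ

518.8 kJ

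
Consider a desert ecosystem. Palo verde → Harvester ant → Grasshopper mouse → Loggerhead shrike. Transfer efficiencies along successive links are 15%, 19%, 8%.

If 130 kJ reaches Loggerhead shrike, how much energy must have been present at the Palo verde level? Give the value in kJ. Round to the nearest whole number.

Cumulative transfer efficiency: 0.15 × 0.19 × 0.08 = 0.00228
Palo verde energy = 130 / 0.00228 = 57018 kJ

57018 kJ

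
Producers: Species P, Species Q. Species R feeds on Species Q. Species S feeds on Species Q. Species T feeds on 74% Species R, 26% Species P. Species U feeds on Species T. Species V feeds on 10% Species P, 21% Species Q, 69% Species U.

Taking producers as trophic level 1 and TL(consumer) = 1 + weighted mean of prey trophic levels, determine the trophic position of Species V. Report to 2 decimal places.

Species R: 1 + 1 = 2
Species S: 1 + 1 = 2
Species T: 1 + (0.74×2 + 0.26×1) = 2.74
Species U: 1 + 2.74 = 3.74
Species V: 1 + (0.1×1 + 0.21×1 + 0.69×3.74) = 3.8906

3.89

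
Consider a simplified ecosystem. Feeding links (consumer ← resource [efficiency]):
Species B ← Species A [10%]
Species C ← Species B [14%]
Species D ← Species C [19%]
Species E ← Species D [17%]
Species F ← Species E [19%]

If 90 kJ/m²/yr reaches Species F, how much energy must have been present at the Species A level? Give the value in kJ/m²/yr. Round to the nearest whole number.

1047510 kJ/m²/yr

Cumulative transfer efficiency: 0.1 × 0.14 × 0.19 × 0.17 × 0.19 = 0.000085918
Species A energy = 90 / 0.000085918 = 1047510 kJ/m²/yr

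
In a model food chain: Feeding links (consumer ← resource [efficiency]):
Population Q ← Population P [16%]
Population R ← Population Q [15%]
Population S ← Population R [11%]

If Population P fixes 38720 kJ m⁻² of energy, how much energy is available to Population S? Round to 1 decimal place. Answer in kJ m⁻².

102.2 kJ m⁻²

Population Q: 38720 × 0.16 = 6195.2 kJ m⁻²
Population R: 6195.2 × 0.15 = 929.28 kJ m⁻²
Population S: 929.28 × 0.11 = 102.2208 kJ m⁻²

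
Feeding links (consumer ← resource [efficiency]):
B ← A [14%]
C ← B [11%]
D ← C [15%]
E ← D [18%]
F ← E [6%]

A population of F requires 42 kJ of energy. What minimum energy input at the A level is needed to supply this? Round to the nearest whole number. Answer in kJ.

1683502 kJ

Cumulative transfer efficiency: 0.14 × 0.11 × 0.15 × 0.18 × 0.06 = 0.000024948
A energy = 42 / 0.000024948 = 1683502 kJ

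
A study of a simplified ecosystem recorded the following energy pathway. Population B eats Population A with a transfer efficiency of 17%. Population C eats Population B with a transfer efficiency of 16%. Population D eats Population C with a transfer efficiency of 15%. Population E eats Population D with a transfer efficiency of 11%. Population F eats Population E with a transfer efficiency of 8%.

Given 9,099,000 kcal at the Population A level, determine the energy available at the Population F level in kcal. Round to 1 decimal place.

Population B: 9099000 × 0.17 = 1546830 kcal
Population C: 1546830 × 0.16 = 247492.8 kcal
Population D: 247492.8 × 0.15 = 37123.92 kcal
Population E: 37123.92 × 0.11 = 4083.6312 kcal
Population F: 4083.6312 × 0.08 = 326.690496 kcal

326.7 kcal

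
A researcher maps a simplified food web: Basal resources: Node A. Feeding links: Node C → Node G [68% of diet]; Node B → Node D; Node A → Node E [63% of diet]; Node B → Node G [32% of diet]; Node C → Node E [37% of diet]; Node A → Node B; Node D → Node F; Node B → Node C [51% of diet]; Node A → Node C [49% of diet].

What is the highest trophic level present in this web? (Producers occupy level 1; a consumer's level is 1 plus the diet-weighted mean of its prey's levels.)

Node B: 1 + 1 = 2
Node C: 1 + (0.49×1 + 0.51×2) = 2.51
Node D: 1 + 2 = 3
Node E: 1 + (0.37×2.51 + 0.63×1) = 2.5587
Node F: 1 + 3 = 4
Node G: 1 + (0.32×2 + 0.68×2.51) = 3.3468

4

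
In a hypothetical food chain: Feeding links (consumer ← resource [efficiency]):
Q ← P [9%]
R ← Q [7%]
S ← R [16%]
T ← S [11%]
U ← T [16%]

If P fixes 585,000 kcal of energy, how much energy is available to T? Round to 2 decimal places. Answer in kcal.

64.86 kcal

Q: 585000 × 0.09 = 52650 kcal
R: 52650 × 0.07 = 3685.5 kcal
S: 3685.5 × 0.16 = 589.68 kcal
T: 589.68 × 0.11 = 64.8648 kcal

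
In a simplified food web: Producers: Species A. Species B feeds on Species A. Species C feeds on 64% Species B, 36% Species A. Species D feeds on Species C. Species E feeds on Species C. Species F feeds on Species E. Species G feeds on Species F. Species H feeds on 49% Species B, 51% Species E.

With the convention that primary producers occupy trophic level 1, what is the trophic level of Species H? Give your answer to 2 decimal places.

Species B: 1 + 1 = 2
Species C: 1 + (0.64×2 + 0.36×1) = 2.64
Species D: 1 + 2.64 = 3.64
Species E: 1 + 2.64 = 3.64
Species F: 1 + 3.64 = 4.64
Species G: 1 + 4.64 = 5.64
Species H: 1 + (0.49×2 + 0.51×3.64) = 3.8364

3.84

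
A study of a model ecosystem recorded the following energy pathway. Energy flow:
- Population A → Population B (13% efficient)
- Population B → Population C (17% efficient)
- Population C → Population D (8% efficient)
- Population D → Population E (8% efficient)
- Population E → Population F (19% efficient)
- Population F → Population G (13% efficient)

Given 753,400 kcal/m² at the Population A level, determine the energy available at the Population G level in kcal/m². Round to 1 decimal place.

Population B: 753400 × 0.13 = 97942 kcal/m²
Population C: 97942 × 0.17 = 16650.14 kcal/m²
Population D: 16650.14 × 0.08 = 1332.0112 kcal/m²
Population E: 1332.0112 × 0.08 = 106.560896 kcal/m²
Population F: 106.560896 × 0.19 = 20.24657024 kcal/m²
Population G: 20.24657024 × 0.13 = 2.6320541312 kcal/m²

2.6 kcal/m²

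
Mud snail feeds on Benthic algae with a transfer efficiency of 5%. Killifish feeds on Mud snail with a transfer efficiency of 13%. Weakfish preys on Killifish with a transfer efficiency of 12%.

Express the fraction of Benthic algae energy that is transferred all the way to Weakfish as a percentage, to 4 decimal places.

Product of link efficiencies: 0.05 × 0.13 × 0.12 = 0.00078
As a percentage: 0.00078 × 100 = 0.0780%

0.0780%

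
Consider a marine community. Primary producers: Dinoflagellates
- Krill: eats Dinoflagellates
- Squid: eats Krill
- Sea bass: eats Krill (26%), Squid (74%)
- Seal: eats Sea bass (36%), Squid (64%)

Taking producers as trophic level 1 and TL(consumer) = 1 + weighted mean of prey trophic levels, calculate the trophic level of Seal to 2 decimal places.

Krill: 1 + 1 = 2
Squid: 1 + 2 = 3
Sea bass: 1 + (0.26×2 + 0.74×3) = 3.74
Seal: 1 + (0.36×3.74 + 0.64×3) = 4.2664

4.27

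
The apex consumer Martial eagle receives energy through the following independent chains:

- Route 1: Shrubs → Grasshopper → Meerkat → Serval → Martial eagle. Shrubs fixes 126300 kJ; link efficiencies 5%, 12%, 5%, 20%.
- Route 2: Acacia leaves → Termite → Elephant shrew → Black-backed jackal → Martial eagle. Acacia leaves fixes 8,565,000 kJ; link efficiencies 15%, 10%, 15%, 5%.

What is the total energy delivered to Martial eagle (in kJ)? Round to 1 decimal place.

Route 1: 126300 × 0.05 × 0.12 × 0.05 × 0.2 = 7.578 kJ
Route 2: 8565000 × 0.15 × 0.1 × 0.15 × 0.05 = 963.5625 kJ
Total at Martial eagle: 7.578 + 963.5625 = 971.1405 kJ

971.1 kJ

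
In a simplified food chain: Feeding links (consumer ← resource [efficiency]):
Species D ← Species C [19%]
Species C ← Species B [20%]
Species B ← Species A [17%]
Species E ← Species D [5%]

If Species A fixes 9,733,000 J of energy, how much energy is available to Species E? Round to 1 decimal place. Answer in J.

3143.8 J

Species B: 9733000 × 0.17 = 1654610 J
Species C: 1654610 × 0.2 = 330922 J
Species D: 330922 × 0.19 = 62875.18 J
Species E: 62875.18 × 0.05 = 3143.759 J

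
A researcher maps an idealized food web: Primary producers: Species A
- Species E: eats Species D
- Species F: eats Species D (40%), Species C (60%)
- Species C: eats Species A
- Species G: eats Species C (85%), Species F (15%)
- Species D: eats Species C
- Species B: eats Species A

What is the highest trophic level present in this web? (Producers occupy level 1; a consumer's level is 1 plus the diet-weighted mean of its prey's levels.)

4

Species B: 1 + 1 = 2
Species C: 1 + 1 = 2
Species D: 1 + 2 = 3
Species E: 1 + 3 = 4
Species F: 1 + (0.4×3 + 0.6×2) = 3.4
Species G: 1 + (0.85×2 + 0.15×3.4) = 3.21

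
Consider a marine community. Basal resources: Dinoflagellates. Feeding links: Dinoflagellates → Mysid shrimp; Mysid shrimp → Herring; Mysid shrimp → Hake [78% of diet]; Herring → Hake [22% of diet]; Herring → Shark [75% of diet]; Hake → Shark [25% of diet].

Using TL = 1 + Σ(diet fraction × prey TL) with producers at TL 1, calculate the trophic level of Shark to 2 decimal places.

4.06

Mysid shrimp: 1 + 1 = 2
Herring: 1 + 2 = 3
Hake: 1 + (0.78×2 + 0.22×3) = 3.22
Shark: 1 + (0.75×3 + 0.25×3.22) = 4.055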